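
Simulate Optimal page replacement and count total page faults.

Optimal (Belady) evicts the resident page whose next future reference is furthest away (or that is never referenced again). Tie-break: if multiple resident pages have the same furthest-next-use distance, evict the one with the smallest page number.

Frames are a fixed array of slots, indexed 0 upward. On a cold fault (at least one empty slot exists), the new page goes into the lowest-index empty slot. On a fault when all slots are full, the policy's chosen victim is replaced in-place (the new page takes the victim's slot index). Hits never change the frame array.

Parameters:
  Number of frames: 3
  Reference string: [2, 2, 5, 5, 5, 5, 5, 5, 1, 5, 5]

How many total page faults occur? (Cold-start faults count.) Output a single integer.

Answer: 3

Derivation:
Step 0: ref 2 → FAULT, frames=[2,-,-]
Step 1: ref 2 → HIT, frames=[2,-,-]
Step 2: ref 5 → FAULT, frames=[2,5,-]
Step 3: ref 5 → HIT, frames=[2,5,-]
Step 4: ref 5 → HIT, frames=[2,5,-]
Step 5: ref 5 → HIT, frames=[2,5,-]
Step 6: ref 5 → HIT, frames=[2,5,-]
Step 7: ref 5 → HIT, frames=[2,5,-]
Step 8: ref 1 → FAULT, frames=[2,5,1]
Step 9: ref 5 → HIT, frames=[2,5,1]
Step 10: ref 5 → HIT, frames=[2,5,1]
Total faults: 3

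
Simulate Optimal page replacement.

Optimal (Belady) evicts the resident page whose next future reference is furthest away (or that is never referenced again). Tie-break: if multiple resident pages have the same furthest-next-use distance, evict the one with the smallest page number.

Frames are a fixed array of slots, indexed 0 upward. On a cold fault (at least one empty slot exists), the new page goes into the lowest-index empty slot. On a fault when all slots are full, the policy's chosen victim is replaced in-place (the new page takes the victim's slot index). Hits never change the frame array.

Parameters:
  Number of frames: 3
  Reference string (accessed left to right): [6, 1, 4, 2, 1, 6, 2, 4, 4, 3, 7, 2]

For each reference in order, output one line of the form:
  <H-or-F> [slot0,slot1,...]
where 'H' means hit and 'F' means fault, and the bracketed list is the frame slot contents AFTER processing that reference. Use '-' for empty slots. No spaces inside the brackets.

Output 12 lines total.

F [6,-,-]
F [6,1,-]
F [6,1,4]
F [6,1,2]
H [6,1,2]
H [6,1,2]
H [6,1,2]
F [6,4,2]
H [6,4,2]
F [6,3,2]
F [6,7,2]
H [6,7,2]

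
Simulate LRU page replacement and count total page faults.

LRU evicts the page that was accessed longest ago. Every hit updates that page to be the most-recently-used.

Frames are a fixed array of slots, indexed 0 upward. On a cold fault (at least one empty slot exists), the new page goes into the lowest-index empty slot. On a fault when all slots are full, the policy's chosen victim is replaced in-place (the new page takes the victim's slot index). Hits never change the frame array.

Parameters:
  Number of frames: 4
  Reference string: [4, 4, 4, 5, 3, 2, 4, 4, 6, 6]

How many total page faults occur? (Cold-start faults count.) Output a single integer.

Step 0: ref 4 → FAULT, frames=[4,-,-,-]
Step 1: ref 4 → HIT, frames=[4,-,-,-]
Step 2: ref 4 → HIT, frames=[4,-,-,-]
Step 3: ref 5 → FAULT, frames=[4,5,-,-]
Step 4: ref 3 → FAULT, frames=[4,5,3,-]
Step 5: ref 2 → FAULT, frames=[4,5,3,2]
Step 6: ref 4 → HIT, frames=[4,5,3,2]
Step 7: ref 4 → HIT, frames=[4,5,3,2]
Step 8: ref 6 → FAULT (evict 5), frames=[4,6,3,2]
Step 9: ref 6 → HIT, frames=[4,6,3,2]
Total faults: 5

Answer: 5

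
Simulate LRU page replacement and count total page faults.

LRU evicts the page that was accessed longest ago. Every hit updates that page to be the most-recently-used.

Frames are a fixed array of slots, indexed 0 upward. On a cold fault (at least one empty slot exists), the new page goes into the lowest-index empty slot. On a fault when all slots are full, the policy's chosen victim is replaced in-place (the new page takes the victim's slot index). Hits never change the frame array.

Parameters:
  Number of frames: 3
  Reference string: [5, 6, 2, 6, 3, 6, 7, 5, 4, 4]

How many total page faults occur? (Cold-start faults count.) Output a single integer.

Step 0: ref 5 → FAULT, frames=[5,-,-]
Step 1: ref 6 → FAULT, frames=[5,6,-]
Step 2: ref 2 → FAULT, frames=[5,6,2]
Step 3: ref 6 → HIT, frames=[5,6,2]
Step 4: ref 3 → FAULT (evict 5), frames=[3,6,2]
Step 5: ref 6 → HIT, frames=[3,6,2]
Step 6: ref 7 → FAULT (evict 2), frames=[3,6,7]
Step 7: ref 5 → FAULT (evict 3), frames=[5,6,7]
Step 8: ref 4 → FAULT (evict 6), frames=[5,4,7]
Step 9: ref 4 → HIT, frames=[5,4,7]
Total faults: 7

Answer: 7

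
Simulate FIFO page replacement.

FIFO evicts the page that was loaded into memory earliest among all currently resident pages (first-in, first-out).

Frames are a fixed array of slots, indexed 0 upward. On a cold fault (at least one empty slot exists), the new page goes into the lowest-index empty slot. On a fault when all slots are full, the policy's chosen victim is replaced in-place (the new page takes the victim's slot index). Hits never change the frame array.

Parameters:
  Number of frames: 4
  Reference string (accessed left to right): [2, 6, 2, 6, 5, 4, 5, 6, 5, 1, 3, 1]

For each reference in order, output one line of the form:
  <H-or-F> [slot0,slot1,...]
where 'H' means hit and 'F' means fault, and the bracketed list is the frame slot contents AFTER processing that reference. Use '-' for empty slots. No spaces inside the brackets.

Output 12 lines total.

F [2,-,-,-]
F [2,6,-,-]
H [2,6,-,-]
H [2,6,-,-]
F [2,6,5,-]
F [2,6,5,4]
H [2,6,5,4]
H [2,6,5,4]
H [2,6,5,4]
F [1,6,5,4]
F [1,3,5,4]
H [1,3,5,4]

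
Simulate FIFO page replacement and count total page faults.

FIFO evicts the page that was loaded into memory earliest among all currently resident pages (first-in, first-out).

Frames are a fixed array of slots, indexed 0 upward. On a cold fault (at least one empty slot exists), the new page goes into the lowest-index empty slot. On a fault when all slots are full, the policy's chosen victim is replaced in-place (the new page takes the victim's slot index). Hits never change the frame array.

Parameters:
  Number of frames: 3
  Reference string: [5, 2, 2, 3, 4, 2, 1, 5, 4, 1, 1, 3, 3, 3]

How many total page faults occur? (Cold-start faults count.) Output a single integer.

Answer: 7

Derivation:
Step 0: ref 5 → FAULT, frames=[5,-,-]
Step 1: ref 2 → FAULT, frames=[5,2,-]
Step 2: ref 2 → HIT, frames=[5,2,-]
Step 3: ref 3 → FAULT, frames=[5,2,3]
Step 4: ref 4 → FAULT (evict 5), frames=[4,2,3]
Step 5: ref 2 → HIT, frames=[4,2,3]
Step 6: ref 1 → FAULT (evict 2), frames=[4,1,3]
Step 7: ref 5 → FAULT (evict 3), frames=[4,1,5]
Step 8: ref 4 → HIT, frames=[4,1,5]
Step 9: ref 1 → HIT, frames=[4,1,5]
Step 10: ref 1 → HIT, frames=[4,1,5]
Step 11: ref 3 → FAULT (evict 4), frames=[3,1,5]
Step 12: ref 3 → HIT, frames=[3,1,5]
Step 13: ref 3 → HIT, frames=[3,1,5]
Total faults: 7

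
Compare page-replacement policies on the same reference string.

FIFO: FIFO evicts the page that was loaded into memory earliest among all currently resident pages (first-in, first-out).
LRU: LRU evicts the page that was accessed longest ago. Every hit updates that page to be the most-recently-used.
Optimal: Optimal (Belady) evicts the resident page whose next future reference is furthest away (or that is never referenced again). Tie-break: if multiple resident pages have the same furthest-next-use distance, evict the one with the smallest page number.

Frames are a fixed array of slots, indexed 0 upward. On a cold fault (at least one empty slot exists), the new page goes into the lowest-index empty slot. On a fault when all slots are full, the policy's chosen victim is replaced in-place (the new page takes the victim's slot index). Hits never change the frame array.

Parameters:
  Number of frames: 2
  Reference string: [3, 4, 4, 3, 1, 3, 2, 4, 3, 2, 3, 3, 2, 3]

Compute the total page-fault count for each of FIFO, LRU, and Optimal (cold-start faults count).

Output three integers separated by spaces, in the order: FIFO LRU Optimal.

--- FIFO ---
  step 0: ref 3 -> FAULT, frames=[3,-] (faults so far: 1)
  step 1: ref 4 -> FAULT, frames=[3,4] (faults so far: 2)
  step 2: ref 4 -> HIT, frames=[3,4] (faults so far: 2)
  step 3: ref 3 -> HIT, frames=[3,4] (faults so far: 2)
  step 4: ref 1 -> FAULT, evict 3, frames=[1,4] (faults so far: 3)
  step 5: ref 3 -> FAULT, evict 4, frames=[1,3] (faults so far: 4)
  step 6: ref 2 -> FAULT, evict 1, frames=[2,3] (faults so far: 5)
  step 7: ref 4 -> FAULT, evict 3, frames=[2,4] (faults so far: 6)
  step 8: ref 3 -> FAULT, evict 2, frames=[3,4] (faults so far: 7)
  step 9: ref 2 -> FAULT, evict 4, frames=[3,2] (faults so far: 8)
  step 10: ref 3 -> HIT, frames=[3,2] (faults so far: 8)
  step 11: ref 3 -> HIT, frames=[3,2] (faults so far: 8)
  step 12: ref 2 -> HIT, frames=[3,2] (faults so far: 8)
  step 13: ref 3 -> HIT, frames=[3,2] (faults so far: 8)
  FIFO total faults: 8
--- LRU ---
  step 0: ref 3 -> FAULT, frames=[3,-] (faults so far: 1)
  step 1: ref 4 -> FAULT, frames=[3,4] (faults so far: 2)
  step 2: ref 4 -> HIT, frames=[3,4] (faults so far: 2)
  step 3: ref 3 -> HIT, frames=[3,4] (faults so far: 2)
  step 4: ref 1 -> FAULT, evict 4, frames=[3,1] (faults so far: 3)
  step 5: ref 3 -> HIT, frames=[3,1] (faults so far: 3)
  step 6: ref 2 -> FAULT, evict 1, frames=[3,2] (faults so far: 4)
  step 7: ref 4 -> FAULT, evict 3, frames=[4,2] (faults so far: 5)
  step 8: ref 3 -> FAULT, evict 2, frames=[4,3] (faults so far: 6)
  step 9: ref 2 -> FAULT, evict 4, frames=[2,3] (faults so far: 7)
  step 10: ref 3 -> HIT, frames=[2,3] (faults so far: 7)
  step 11: ref 3 -> HIT, frames=[2,3] (faults so far: 7)
  step 12: ref 2 -> HIT, frames=[2,3] (faults so far: 7)
  step 13: ref 3 -> HIT, frames=[2,3] (faults so far: 7)
  LRU total faults: 7
--- Optimal ---
  step 0: ref 3 -> FAULT, frames=[3,-] (faults so far: 1)
  step 1: ref 4 -> FAULT, frames=[3,4] (faults so far: 2)
  step 2: ref 4 -> HIT, frames=[3,4] (faults so far: 2)
  step 3: ref 3 -> HIT, frames=[3,4] (faults so far: 2)
  step 4: ref 1 -> FAULT, evict 4, frames=[3,1] (faults so far: 3)
  step 5: ref 3 -> HIT, frames=[3,1] (faults so far: 3)
  step 6: ref 2 -> FAULT, evict 1, frames=[3,2] (faults so far: 4)
  step 7: ref 4 -> FAULT, evict 2, frames=[3,4] (faults so far: 5)
  step 8: ref 3 -> HIT, frames=[3,4] (faults so far: 5)
  step 9: ref 2 -> FAULT, evict 4, frames=[3,2] (faults so far: 6)
  step 10: ref 3 -> HIT, frames=[3,2] (faults so far: 6)
  step 11: ref 3 -> HIT, frames=[3,2] (faults so far: 6)
  step 12: ref 2 -> HIT, frames=[3,2] (faults so far: 6)
  step 13: ref 3 -> HIT, frames=[3,2] (faults so far: 6)
  Optimal total faults: 6

Answer: 8 7 6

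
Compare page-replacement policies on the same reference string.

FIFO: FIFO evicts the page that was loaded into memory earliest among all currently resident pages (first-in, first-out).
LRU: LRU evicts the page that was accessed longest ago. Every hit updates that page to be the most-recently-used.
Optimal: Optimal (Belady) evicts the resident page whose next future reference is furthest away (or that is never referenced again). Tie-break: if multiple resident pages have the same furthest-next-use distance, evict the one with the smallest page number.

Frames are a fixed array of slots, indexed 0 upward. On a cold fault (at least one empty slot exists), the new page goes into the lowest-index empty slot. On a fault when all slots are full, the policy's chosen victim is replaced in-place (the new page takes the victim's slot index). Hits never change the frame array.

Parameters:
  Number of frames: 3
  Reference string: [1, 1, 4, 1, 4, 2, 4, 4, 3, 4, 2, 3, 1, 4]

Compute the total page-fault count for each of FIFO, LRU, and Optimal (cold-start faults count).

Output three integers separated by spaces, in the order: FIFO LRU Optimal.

--- FIFO ---
  step 0: ref 1 -> FAULT, frames=[1,-,-] (faults so far: 1)
  step 1: ref 1 -> HIT, frames=[1,-,-] (faults so far: 1)
  step 2: ref 4 -> FAULT, frames=[1,4,-] (faults so far: 2)
  step 3: ref 1 -> HIT, frames=[1,4,-] (faults so far: 2)
  step 4: ref 4 -> HIT, frames=[1,4,-] (faults so far: 2)
  step 5: ref 2 -> FAULT, frames=[1,4,2] (faults so far: 3)
  step 6: ref 4 -> HIT, frames=[1,4,2] (faults so far: 3)
  step 7: ref 4 -> HIT, frames=[1,4,2] (faults so far: 3)
  step 8: ref 3 -> FAULT, evict 1, frames=[3,4,2] (faults so far: 4)
  step 9: ref 4 -> HIT, frames=[3,4,2] (faults so far: 4)
  step 10: ref 2 -> HIT, frames=[3,4,2] (faults so far: 4)
  step 11: ref 3 -> HIT, frames=[3,4,2] (faults so far: 4)
  step 12: ref 1 -> FAULT, evict 4, frames=[3,1,2] (faults so far: 5)
  step 13: ref 4 -> FAULT, evict 2, frames=[3,1,4] (faults so far: 6)
  FIFO total faults: 6
--- LRU ---
  step 0: ref 1 -> FAULT, frames=[1,-,-] (faults so far: 1)
  step 1: ref 1 -> HIT, frames=[1,-,-] (faults so far: 1)
  step 2: ref 4 -> FAULT, frames=[1,4,-] (faults so far: 2)
  step 3: ref 1 -> HIT, frames=[1,4,-] (faults so far: 2)
  step 4: ref 4 -> HIT, frames=[1,4,-] (faults so far: 2)
  step 5: ref 2 -> FAULT, frames=[1,4,2] (faults so far: 3)
  step 6: ref 4 -> HIT, frames=[1,4,2] (faults so far: 3)
  step 7: ref 4 -> HIT, frames=[1,4,2] (faults so far: 3)
  step 8: ref 3 -> FAULT, evict 1, frames=[3,4,2] (faults so far: 4)
  step 9: ref 4 -> HIT, frames=[3,4,2] (faults so far: 4)
  step 10: ref 2 -> HIT, frames=[3,4,2] (faults so far: 4)
  step 11: ref 3 -> HIT, frames=[3,4,2] (faults so far: 4)
  step 12: ref 1 -> FAULT, evict 4, frames=[3,1,2] (faults so far: 5)
  step 13: ref 4 -> FAULT, evict 2, frames=[3,1,4] (faults so far: 6)
  LRU total faults: 6
--- Optimal ---
  step 0: ref 1 -> FAULT, frames=[1,-,-] (faults so far: 1)
  step 1: ref 1 -> HIT, frames=[1,-,-] (faults so far: 1)
  step 2: ref 4 -> FAULT, frames=[1,4,-] (faults so far: 2)
  step 3: ref 1 -> HIT, frames=[1,4,-] (faults so far: 2)
  step 4: ref 4 -> HIT, frames=[1,4,-] (faults so far: 2)
  step 5: ref 2 -> FAULT, frames=[1,4,2] (faults so far: 3)
  step 6: ref 4 -> HIT, frames=[1,4,2] (faults so far: 3)
  step 7: ref 4 -> HIT, frames=[1,4,2] (faults so far: 3)
  step 8: ref 3 -> FAULT, evict 1, frames=[3,4,2] (faults so far: 4)
  step 9: ref 4 -> HIT, frames=[3,4,2] (faults so far: 4)
  step 10: ref 2 -> HIT, frames=[3,4,2] (faults so far: 4)
  step 11: ref 3 -> HIT, frames=[3,4,2] (faults so far: 4)
  step 12: ref 1 -> FAULT, evict 2, frames=[3,4,1] (faults so far: 5)
  step 13: ref 4 -> HIT, frames=[3,4,1] (faults so far: 5)
  Optimal total faults: 5

Answer: 6 6 5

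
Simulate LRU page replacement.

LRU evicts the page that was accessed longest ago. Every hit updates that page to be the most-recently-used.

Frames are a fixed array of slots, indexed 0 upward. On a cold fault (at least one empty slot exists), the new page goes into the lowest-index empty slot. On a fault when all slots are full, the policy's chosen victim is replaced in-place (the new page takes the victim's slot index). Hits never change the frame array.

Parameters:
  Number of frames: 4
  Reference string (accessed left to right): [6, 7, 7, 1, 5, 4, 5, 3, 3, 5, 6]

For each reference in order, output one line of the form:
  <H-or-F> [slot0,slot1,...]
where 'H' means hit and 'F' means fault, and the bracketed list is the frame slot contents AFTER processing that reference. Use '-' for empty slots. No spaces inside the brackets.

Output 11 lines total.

F [6,-,-,-]
F [6,7,-,-]
H [6,7,-,-]
F [6,7,1,-]
F [6,7,1,5]
F [4,7,1,5]
H [4,7,1,5]
F [4,3,1,5]
H [4,3,1,5]
H [4,3,1,5]
F [4,3,6,5]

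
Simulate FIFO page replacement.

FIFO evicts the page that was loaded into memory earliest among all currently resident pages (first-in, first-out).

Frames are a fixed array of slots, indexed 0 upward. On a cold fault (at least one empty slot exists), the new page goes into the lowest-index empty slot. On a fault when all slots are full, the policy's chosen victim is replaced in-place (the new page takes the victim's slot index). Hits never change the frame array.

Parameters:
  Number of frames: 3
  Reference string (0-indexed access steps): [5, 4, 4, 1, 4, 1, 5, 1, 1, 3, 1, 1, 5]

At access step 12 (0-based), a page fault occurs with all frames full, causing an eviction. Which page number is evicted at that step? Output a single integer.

Step 0: ref 5 -> FAULT, frames=[5,-,-]
Step 1: ref 4 -> FAULT, frames=[5,4,-]
Step 2: ref 4 -> HIT, frames=[5,4,-]
Step 3: ref 1 -> FAULT, frames=[5,4,1]
Step 4: ref 4 -> HIT, frames=[5,4,1]
Step 5: ref 1 -> HIT, frames=[5,4,1]
Step 6: ref 5 -> HIT, frames=[5,4,1]
Step 7: ref 1 -> HIT, frames=[5,4,1]
Step 8: ref 1 -> HIT, frames=[5,4,1]
Step 9: ref 3 -> FAULT, evict 5, frames=[3,4,1]
Step 10: ref 1 -> HIT, frames=[3,4,1]
Step 11: ref 1 -> HIT, frames=[3,4,1]
Step 12: ref 5 -> FAULT, evict 4, frames=[3,5,1]
At step 12: evicted page 4

Answer: 4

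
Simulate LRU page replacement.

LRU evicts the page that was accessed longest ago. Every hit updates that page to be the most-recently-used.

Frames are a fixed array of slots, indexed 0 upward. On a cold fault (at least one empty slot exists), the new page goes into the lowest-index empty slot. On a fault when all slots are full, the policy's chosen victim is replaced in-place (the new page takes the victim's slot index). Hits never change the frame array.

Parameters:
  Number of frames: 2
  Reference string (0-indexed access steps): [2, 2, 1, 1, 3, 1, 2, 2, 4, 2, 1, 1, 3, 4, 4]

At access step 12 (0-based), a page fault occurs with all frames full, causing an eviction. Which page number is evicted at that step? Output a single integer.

Step 0: ref 2 -> FAULT, frames=[2,-]
Step 1: ref 2 -> HIT, frames=[2,-]
Step 2: ref 1 -> FAULT, frames=[2,1]
Step 3: ref 1 -> HIT, frames=[2,1]
Step 4: ref 3 -> FAULT, evict 2, frames=[3,1]
Step 5: ref 1 -> HIT, frames=[3,1]
Step 6: ref 2 -> FAULT, evict 3, frames=[2,1]
Step 7: ref 2 -> HIT, frames=[2,1]
Step 8: ref 4 -> FAULT, evict 1, frames=[2,4]
Step 9: ref 2 -> HIT, frames=[2,4]
Step 10: ref 1 -> FAULT, evict 4, frames=[2,1]
Step 11: ref 1 -> HIT, frames=[2,1]
Step 12: ref 3 -> FAULT, evict 2, frames=[3,1]
At step 12: evicted page 2

Answer: 2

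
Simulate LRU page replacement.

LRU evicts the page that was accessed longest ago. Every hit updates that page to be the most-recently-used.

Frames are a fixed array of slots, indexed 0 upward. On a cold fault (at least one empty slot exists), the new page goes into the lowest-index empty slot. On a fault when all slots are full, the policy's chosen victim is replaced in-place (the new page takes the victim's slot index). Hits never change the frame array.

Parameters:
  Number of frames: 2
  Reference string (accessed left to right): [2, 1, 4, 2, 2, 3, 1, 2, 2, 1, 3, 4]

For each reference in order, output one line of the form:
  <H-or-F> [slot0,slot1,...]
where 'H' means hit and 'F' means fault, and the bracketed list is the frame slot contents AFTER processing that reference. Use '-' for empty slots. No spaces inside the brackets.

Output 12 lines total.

F [2,-]
F [2,1]
F [4,1]
F [4,2]
H [4,2]
F [3,2]
F [3,1]
F [2,1]
H [2,1]
H [2,1]
F [3,1]
F [3,4]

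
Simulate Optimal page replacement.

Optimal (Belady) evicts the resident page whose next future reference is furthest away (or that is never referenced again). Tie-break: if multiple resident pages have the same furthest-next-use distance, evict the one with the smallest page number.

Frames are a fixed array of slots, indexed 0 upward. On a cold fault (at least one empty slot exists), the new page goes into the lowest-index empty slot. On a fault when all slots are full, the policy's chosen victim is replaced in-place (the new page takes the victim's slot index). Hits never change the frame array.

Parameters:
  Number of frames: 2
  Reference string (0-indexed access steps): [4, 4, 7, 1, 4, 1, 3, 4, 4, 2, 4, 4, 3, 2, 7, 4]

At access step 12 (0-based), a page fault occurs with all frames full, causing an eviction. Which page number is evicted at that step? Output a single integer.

Answer: 4

Derivation:
Step 0: ref 4 -> FAULT, frames=[4,-]
Step 1: ref 4 -> HIT, frames=[4,-]
Step 2: ref 7 -> FAULT, frames=[4,7]
Step 3: ref 1 -> FAULT, evict 7, frames=[4,1]
Step 4: ref 4 -> HIT, frames=[4,1]
Step 5: ref 1 -> HIT, frames=[4,1]
Step 6: ref 3 -> FAULT, evict 1, frames=[4,3]
Step 7: ref 4 -> HIT, frames=[4,3]
Step 8: ref 4 -> HIT, frames=[4,3]
Step 9: ref 2 -> FAULT, evict 3, frames=[4,2]
Step 10: ref 4 -> HIT, frames=[4,2]
Step 11: ref 4 -> HIT, frames=[4,2]
Step 12: ref 3 -> FAULT, evict 4, frames=[3,2]
At step 12: evicted page 4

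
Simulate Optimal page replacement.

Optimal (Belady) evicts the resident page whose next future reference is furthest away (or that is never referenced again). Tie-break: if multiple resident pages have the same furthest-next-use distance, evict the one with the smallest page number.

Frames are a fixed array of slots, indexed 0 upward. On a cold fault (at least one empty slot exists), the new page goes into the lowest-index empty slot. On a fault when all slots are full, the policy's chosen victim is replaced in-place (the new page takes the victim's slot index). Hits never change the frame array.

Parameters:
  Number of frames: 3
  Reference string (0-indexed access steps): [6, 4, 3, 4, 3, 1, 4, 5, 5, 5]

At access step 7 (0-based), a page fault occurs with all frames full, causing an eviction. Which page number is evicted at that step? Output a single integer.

Step 0: ref 6 -> FAULT, frames=[6,-,-]
Step 1: ref 4 -> FAULT, frames=[6,4,-]
Step 2: ref 3 -> FAULT, frames=[6,4,3]
Step 3: ref 4 -> HIT, frames=[6,4,3]
Step 4: ref 3 -> HIT, frames=[6,4,3]
Step 5: ref 1 -> FAULT, evict 3, frames=[6,4,1]
Step 6: ref 4 -> HIT, frames=[6,4,1]
Step 7: ref 5 -> FAULT, evict 1, frames=[6,4,5]
At step 7: evicted page 1

Answer: 1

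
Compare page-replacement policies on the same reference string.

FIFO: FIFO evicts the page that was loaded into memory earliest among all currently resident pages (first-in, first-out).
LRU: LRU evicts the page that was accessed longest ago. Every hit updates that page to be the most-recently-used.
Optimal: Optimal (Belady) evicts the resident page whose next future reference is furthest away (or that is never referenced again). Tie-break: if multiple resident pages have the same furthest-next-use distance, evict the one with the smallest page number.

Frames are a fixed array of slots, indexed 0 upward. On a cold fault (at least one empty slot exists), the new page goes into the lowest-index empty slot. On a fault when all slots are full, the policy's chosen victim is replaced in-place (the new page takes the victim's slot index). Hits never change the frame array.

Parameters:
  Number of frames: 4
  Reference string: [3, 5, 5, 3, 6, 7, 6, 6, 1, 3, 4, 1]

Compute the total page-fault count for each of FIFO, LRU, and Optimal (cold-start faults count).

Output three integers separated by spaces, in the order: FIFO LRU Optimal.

--- FIFO ---
  step 0: ref 3 -> FAULT, frames=[3,-,-,-] (faults so far: 1)
  step 1: ref 5 -> FAULT, frames=[3,5,-,-] (faults so far: 2)
  step 2: ref 5 -> HIT, frames=[3,5,-,-] (faults so far: 2)
  step 3: ref 3 -> HIT, frames=[3,5,-,-] (faults so far: 2)
  step 4: ref 6 -> FAULT, frames=[3,5,6,-] (faults so far: 3)
  step 5: ref 7 -> FAULT, frames=[3,5,6,7] (faults so far: 4)
  step 6: ref 6 -> HIT, frames=[3,5,6,7] (faults so far: 4)
  step 7: ref 6 -> HIT, frames=[3,5,6,7] (faults so far: 4)
  step 8: ref 1 -> FAULT, evict 3, frames=[1,5,6,7] (faults so far: 5)
  step 9: ref 3 -> FAULT, evict 5, frames=[1,3,6,7] (faults so far: 6)
  step 10: ref 4 -> FAULT, evict 6, frames=[1,3,4,7] (faults so far: 7)
  step 11: ref 1 -> HIT, frames=[1,3,4,7] (faults so far: 7)
  FIFO total faults: 7
--- LRU ---
  step 0: ref 3 -> FAULT, frames=[3,-,-,-] (faults so far: 1)
  step 1: ref 5 -> FAULT, frames=[3,5,-,-] (faults so far: 2)
  step 2: ref 5 -> HIT, frames=[3,5,-,-] (faults so far: 2)
  step 3: ref 3 -> HIT, frames=[3,5,-,-] (faults so far: 2)
  step 4: ref 6 -> FAULT, frames=[3,5,6,-] (faults so far: 3)
  step 5: ref 7 -> FAULT, frames=[3,5,6,7] (faults so far: 4)
  step 6: ref 6 -> HIT, frames=[3,5,6,7] (faults so far: 4)
  step 7: ref 6 -> HIT, frames=[3,5,6,7] (faults so far: 4)
  step 8: ref 1 -> FAULT, evict 5, frames=[3,1,6,7] (faults so far: 5)
  step 9: ref 3 -> HIT, frames=[3,1,6,7] (faults so far: 5)
  step 10: ref 4 -> FAULT, evict 7, frames=[3,1,6,4] (faults so far: 6)
  step 11: ref 1 -> HIT, frames=[3,1,6,4] (faults so far: 6)
  LRU total faults: 6
--- Optimal ---
  step 0: ref 3 -> FAULT, frames=[3,-,-,-] (faults so far: 1)
  step 1: ref 5 -> FAULT, frames=[3,5,-,-] (faults so far: 2)
  step 2: ref 5 -> HIT, frames=[3,5,-,-] (faults so far: 2)
  step 3: ref 3 -> HIT, frames=[3,5,-,-] (faults so far: 2)
  step 4: ref 6 -> FAULT, frames=[3,5,6,-] (faults so far: 3)
  step 5: ref 7 -> FAULT, frames=[3,5,6,7] (faults so far: 4)
  step 6: ref 6 -> HIT, frames=[3,5,6,7] (faults so far: 4)
  step 7: ref 6 -> HIT, frames=[3,5,6,7] (faults so far: 4)
  step 8: ref 1 -> FAULT, evict 5, frames=[3,1,6,7] (faults so far: 5)
  step 9: ref 3 -> HIT, frames=[3,1,6,7] (faults so far: 5)
  step 10: ref 4 -> FAULT, evict 3, frames=[4,1,6,7] (faults so far: 6)
  step 11: ref 1 -> HIT, frames=[4,1,6,7] (faults so far: 6)
  Optimal total faults: 6

Answer: 7 6 6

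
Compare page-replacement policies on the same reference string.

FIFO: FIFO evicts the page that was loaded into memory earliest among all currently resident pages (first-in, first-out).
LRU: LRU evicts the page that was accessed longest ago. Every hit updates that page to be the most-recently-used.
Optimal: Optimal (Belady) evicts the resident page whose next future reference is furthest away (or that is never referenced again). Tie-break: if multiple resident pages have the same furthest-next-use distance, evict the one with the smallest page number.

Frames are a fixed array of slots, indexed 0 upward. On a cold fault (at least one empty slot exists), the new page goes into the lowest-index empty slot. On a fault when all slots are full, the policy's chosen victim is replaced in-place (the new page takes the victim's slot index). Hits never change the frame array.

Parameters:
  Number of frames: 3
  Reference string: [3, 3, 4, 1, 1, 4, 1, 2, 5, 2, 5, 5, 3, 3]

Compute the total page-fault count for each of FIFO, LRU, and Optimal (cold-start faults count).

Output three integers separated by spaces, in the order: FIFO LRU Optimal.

--- FIFO ---
  step 0: ref 3 -> FAULT, frames=[3,-,-] (faults so far: 1)
  step 1: ref 3 -> HIT, frames=[3,-,-] (faults so far: 1)
  step 2: ref 4 -> FAULT, frames=[3,4,-] (faults so far: 2)
  step 3: ref 1 -> FAULT, frames=[3,4,1] (faults so far: 3)
  step 4: ref 1 -> HIT, frames=[3,4,1] (faults so far: 3)
  step 5: ref 4 -> HIT, frames=[3,4,1] (faults so far: 3)
  step 6: ref 1 -> HIT, frames=[3,4,1] (faults so far: 3)
  step 7: ref 2 -> FAULT, evict 3, frames=[2,4,1] (faults so far: 4)
  step 8: ref 5 -> FAULT, evict 4, frames=[2,5,1] (faults so far: 5)
  step 9: ref 2 -> HIT, frames=[2,5,1] (faults so far: 5)
  step 10: ref 5 -> HIT, frames=[2,5,1] (faults so far: 5)
  step 11: ref 5 -> HIT, frames=[2,5,1] (faults so far: 5)
  step 12: ref 3 -> FAULT, evict 1, frames=[2,5,3] (faults so far: 6)
  step 13: ref 3 -> HIT, frames=[2,5,3] (faults so far: 6)
  FIFO total faults: 6
--- LRU ---
  step 0: ref 3 -> FAULT, frames=[3,-,-] (faults so far: 1)
  step 1: ref 3 -> HIT, frames=[3,-,-] (faults so far: 1)
  step 2: ref 4 -> FAULT, frames=[3,4,-] (faults so far: 2)
  step 3: ref 1 -> FAULT, frames=[3,4,1] (faults so far: 3)
  step 4: ref 1 -> HIT, frames=[3,4,1] (faults so far: 3)
  step 5: ref 4 -> HIT, frames=[3,4,1] (faults so far: 3)
  step 6: ref 1 -> HIT, frames=[3,4,1] (faults so far: 3)
  step 7: ref 2 -> FAULT, evict 3, frames=[2,4,1] (faults so far: 4)
  step 8: ref 5 -> FAULT, evict 4, frames=[2,5,1] (faults so far: 5)
  step 9: ref 2 -> HIT, frames=[2,5,1] (faults so far: 5)
  step 10: ref 5 -> HIT, frames=[2,5,1] (faults so far: 5)
  step 11: ref 5 -> HIT, frames=[2,5,1] (faults so far: 5)
  step 12: ref 3 -> FAULT, evict 1, frames=[2,5,3] (faults so far: 6)
  step 13: ref 3 -> HIT, frames=[2,5,3] (faults so far: 6)
  LRU total faults: 6
--- Optimal ---
  step 0: ref 3 -> FAULT, frames=[3,-,-] (faults so far: 1)
  step 1: ref 3 -> HIT, frames=[3,-,-] (faults so far: 1)
  step 2: ref 4 -> FAULT, frames=[3,4,-] (faults so far: 2)
  step 3: ref 1 -> FAULT, frames=[3,4,1] (faults so far: 3)
  step 4: ref 1 -> HIT, frames=[3,4,1] (faults so far: 3)
  step 5: ref 4 -> HIT, frames=[3,4,1] (faults so far: 3)
  step 6: ref 1 -> HIT, frames=[3,4,1] (faults so far: 3)
  step 7: ref 2 -> FAULT, evict 1, frames=[3,4,2] (faults so far: 4)
  step 8: ref 5 -> FAULT, evict 4, frames=[3,5,2] (faults so far: 5)
  step 9: ref 2 -> HIT, frames=[3,5,2] (faults so far: 5)
  step 10: ref 5 -> HIT, frames=[3,5,2] (faults so far: 5)
  step 11: ref 5 -> HIT, frames=[3,5,2] (faults so far: 5)
  step 12: ref 3 -> HIT, frames=[3,5,2] (faults so far: 5)
  step 13: ref 3 -> HIT, frames=[3,5,2] (faults so far: 5)
  Optimal total faults: 5

Answer: 6 6 5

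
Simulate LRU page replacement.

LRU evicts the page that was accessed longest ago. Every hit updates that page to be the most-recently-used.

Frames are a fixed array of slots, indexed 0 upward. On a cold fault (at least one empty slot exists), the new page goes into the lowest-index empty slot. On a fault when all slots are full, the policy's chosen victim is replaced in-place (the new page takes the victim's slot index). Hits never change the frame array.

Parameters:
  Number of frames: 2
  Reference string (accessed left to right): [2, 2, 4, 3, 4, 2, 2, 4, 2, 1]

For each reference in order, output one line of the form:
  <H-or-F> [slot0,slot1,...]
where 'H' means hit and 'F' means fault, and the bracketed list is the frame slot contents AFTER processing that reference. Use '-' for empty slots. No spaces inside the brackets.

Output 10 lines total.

F [2,-]
H [2,-]
F [2,4]
F [3,4]
H [3,4]
F [2,4]
H [2,4]
H [2,4]
H [2,4]
F [2,1]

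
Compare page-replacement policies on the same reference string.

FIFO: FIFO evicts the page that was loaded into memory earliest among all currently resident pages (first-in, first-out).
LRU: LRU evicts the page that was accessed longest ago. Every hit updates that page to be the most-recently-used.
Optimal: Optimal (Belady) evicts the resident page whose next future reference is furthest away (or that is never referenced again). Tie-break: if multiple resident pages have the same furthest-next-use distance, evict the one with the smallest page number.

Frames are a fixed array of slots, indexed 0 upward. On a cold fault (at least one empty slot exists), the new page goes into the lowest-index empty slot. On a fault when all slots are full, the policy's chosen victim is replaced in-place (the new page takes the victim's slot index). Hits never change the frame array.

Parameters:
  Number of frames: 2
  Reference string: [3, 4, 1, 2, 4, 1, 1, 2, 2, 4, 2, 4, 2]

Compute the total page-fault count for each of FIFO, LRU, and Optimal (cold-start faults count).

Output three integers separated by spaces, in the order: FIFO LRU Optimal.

Answer: 8 8 6

Derivation:
--- FIFO ---
  step 0: ref 3 -> FAULT, frames=[3,-] (faults so far: 1)
  step 1: ref 4 -> FAULT, frames=[3,4] (faults so far: 2)
  step 2: ref 1 -> FAULT, evict 3, frames=[1,4] (faults so far: 3)
  step 3: ref 2 -> FAULT, evict 4, frames=[1,2] (faults so far: 4)
  step 4: ref 4 -> FAULT, evict 1, frames=[4,2] (faults so far: 5)
  step 5: ref 1 -> FAULT, evict 2, frames=[4,1] (faults so far: 6)
  step 6: ref 1 -> HIT, frames=[4,1] (faults so far: 6)
  step 7: ref 2 -> FAULT, evict 4, frames=[2,1] (faults so far: 7)
  step 8: ref 2 -> HIT, frames=[2,1] (faults so far: 7)
  step 9: ref 4 -> FAULT, evict 1, frames=[2,4] (faults so far: 8)
  step 10: ref 2 -> HIT, frames=[2,4] (faults so far: 8)
  step 11: ref 4 -> HIT, frames=[2,4] (faults so far: 8)
  step 12: ref 2 -> HIT, frames=[2,4] (faults so far: 8)
  FIFO total faults: 8
--- LRU ---
  step 0: ref 3 -> FAULT, frames=[3,-] (faults so far: 1)
  step 1: ref 4 -> FAULT, frames=[3,4] (faults so far: 2)
  step 2: ref 1 -> FAULT, evict 3, frames=[1,4] (faults so far: 3)
  step 3: ref 2 -> FAULT, evict 4, frames=[1,2] (faults so far: 4)
  step 4: ref 4 -> FAULT, evict 1, frames=[4,2] (faults so far: 5)
  step 5: ref 1 -> FAULT, evict 2, frames=[4,1] (faults so far: 6)
  step 6: ref 1 -> HIT, frames=[4,1] (faults so far: 6)
  step 7: ref 2 -> FAULT, evict 4, frames=[2,1] (faults so far: 7)
  step 8: ref 2 -> HIT, frames=[2,1] (faults so far: 7)
  step 9: ref 4 -> FAULT, evict 1, frames=[2,4] (faults so far: 8)
  step 10: ref 2 -> HIT, frames=[2,4] (faults so far: 8)
  step 11: ref 4 -> HIT, frames=[2,4] (faults so far: 8)
  step 12: ref 2 -> HIT, frames=[2,4] (faults so far: 8)
  LRU total faults: 8
--- Optimal ---
  step 0: ref 3 -> FAULT, frames=[3,-] (faults so far: 1)
  step 1: ref 4 -> FAULT, frames=[3,4] (faults so far: 2)
  step 2: ref 1 -> FAULT, evict 3, frames=[1,4] (faults so far: 3)
  step 3: ref 2 -> FAULT, evict 1, frames=[2,4] (faults so far: 4)
  step 4: ref 4 -> HIT, frames=[2,4] (faults so far: 4)
  step 5: ref 1 -> FAULT, evict 4, frames=[2,1] (faults so far: 5)
  step 6: ref 1 -> HIT, frames=[2,1] (faults so far: 5)
  step 7: ref 2 -> HIT, frames=[2,1] (faults so far: 5)
  step 8: ref 2 -> HIT, frames=[2,1] (faults so far: 5)
  step 9: ref 4 -> FAULT, evict 1, frames=[2,4] (faults so far: 6)
  step 10: ref 2 -> HIT, frames=[2,4] (faults so far: 6)
  step 11: ref 4 -> HIT, frames=[2,4] (faults so far: 6)
  step 12: ref 2 -> HIT, frames=[2,4] (faults so far: 6)
  Optimal total faults: 6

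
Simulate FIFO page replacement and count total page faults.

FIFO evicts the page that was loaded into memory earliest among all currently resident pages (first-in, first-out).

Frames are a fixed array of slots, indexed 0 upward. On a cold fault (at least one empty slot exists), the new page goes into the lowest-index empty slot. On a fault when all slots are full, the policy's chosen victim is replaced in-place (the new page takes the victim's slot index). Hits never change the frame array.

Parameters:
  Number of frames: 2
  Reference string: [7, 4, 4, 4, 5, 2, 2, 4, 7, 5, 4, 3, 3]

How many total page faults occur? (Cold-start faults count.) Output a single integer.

Step 0: ref 7 → FAULT, frames=[7,-]
Step 1: ref 4 → FAULT, frames=[7,4]
Step 2: ref 4 → HIT, frames=[7,4]
Step 3: ref 4 → HIT, frames=[7,4]
Step 4: ref 5 → FAULT (evict 7), frames=[5,4]
Step 5: ref 2 → FAULT (evict 4), frames=[5,2]
Step 6: ref 2 → HIT, frames=[5,2]
Step 7: ref 4 → FAULT (evict 5), frames=[4,2]
Step 8: ref 7 → FAULT (evict 2), frames=[4,7]
Step 9: ref 5 → FAULT (evict 4), frames=[5,7]
Step 10: ref 4 → FAULT (evict 7), frames=[5,4]
Step 11: ref 3 → FAULT (evict 5), frames=[3,4]
Step 12: ref 3 → HIT, frames=[3,4]
Total faults: 9

Answer: 9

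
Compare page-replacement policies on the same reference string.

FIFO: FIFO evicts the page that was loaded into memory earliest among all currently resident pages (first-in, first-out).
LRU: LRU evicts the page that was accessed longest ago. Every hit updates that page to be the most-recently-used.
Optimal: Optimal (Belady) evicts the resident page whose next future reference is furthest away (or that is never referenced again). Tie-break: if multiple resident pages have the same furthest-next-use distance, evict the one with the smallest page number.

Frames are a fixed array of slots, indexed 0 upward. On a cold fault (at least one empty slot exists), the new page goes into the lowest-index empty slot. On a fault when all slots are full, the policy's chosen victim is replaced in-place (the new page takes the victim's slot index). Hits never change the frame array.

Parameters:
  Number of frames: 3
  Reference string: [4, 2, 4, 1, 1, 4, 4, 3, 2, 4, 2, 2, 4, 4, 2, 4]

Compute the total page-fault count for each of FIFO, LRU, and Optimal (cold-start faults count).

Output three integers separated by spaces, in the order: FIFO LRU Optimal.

--- FIFO ---
  step 0: ref 4 -> FAULT, frames=[4,-,-] (faults so far: 1)
  step 1: ref 2 -> FAULT, frames=[4,2,-] (faults so far: 2)
  step 2: ref 4 -> HIT, frames=[4,2,-] (faults so far: 2)
  step 3: ref 1 -> FAULT, frames=[4,2,1] (faults so far: 3)
  step 4: ref 1 -> HIT, frames=[4,2,1] (faults so far: 3)
  step 5: ref 4 -> HIT, frames=[4,2,1] (faults so far: 3)
  step 6: ref 4 -> HIT, frames=[4,2,1] (faults so far: 3)
  step 7: ref 3 -> FAULT, evict 4, frames=[3,2,1] (faults so far: 4)
  step 8: ref 2 -> HIT, frames=[3,2,1] (faults so far: 4)
  step 9: ref 4 -> FAULT, evict 2, frames=[3,4,1] (faults so far: 5)
  step 10: ref 2 -> FAULT, evict 1, frames=[3,4,2] (faults so far: 6)
  step 11: ref 2 -> HIT, frames=[3,4,2] (faults so far: 6)
  step 12: ref 4 -> HIT, frames=[3,4,2] (faults so far: 6)
  step 13: ref 4 -> HIT, frames=[3,4,2] (faults so far: 6)
  step 14: ref 2 -> HIT, frames=[3,4,2] (faults so far: 6)
  step 15: ref 4 -> HIT, frames=[3,4,2] (faults so far: 6)
  FIFO total faults: 6
--- LRU ---
  step 0: ref 4 -> FAULT, frames=[4,-,-] (faults so far: 1)
  step 1: ref 2 -> FAULT, frames=[4,2,-] (faults so far: 2)
  step 2: ref 4 -> HIT, frames=[4,2,-] (faults so far: 2)
  step 3: ref 1 -> FAULT, frames=[4,2,1] (faults so far: 3)
  step 4: ref 1 -> HIT, frames=[4,2,1] (faults so far: 3)
  step 5: ref 4 -> HIT, frames=[4,2,1] (faults so far: 3)
  step 6: ref 4 -> HIT, frames=[4,2,1] (faults so far: 3)
  step 7: ref 3 -> FAULT, evict 2, frames=[4,3,1] (faults so far: 4)
  step 8: ref 2 -> FAULT, evict 1, frames=[4,3,2] (faults so far: 5)
  step 9: ref 4 -> HIT, frames=[4,3,2] (faults so far: 5)
  step 10: ref 2 -> HIT, frames=[4,3,2] (faults so far: 5)
  step 11: ref 2 -> HIT, frames=[4,3,2] (faults so far: 5)
  step 12: ref 4 -> HIT, frames=[4,3,2] (faults so far: 5)
  step 13: ref 4 -> HIT, frames=[4,3,2] (faults so far: 5)
  step 14: ref 2 -> HIT, frames=[4,3,2] (faults so far: 5)
  step 15: ref 4 -> HIT, frames=[4,3,2] (faults so far: 5)
  LRU total faults: 5
--- Optimal ---
  step 0: ref 4 -> FAULT, frames=[4,-,-] (faults so far: 1)
  step 1: ref 2 -> FAULT, frames=[4,2,-] (faults so far: 2)
  step 2: ref 4 -> HIT, frames=[4,2,-] (faults so far: 2)
  step 3: ref 1 -> FAULT, frames=[4,2,1] (faults so far: 3)
  step 4: ref 1 -> HIT, frames=[4,2,1] (faults so far: 3)
  step 5: ref 4 -> HIT, frames=[4,2,1] (faults so far: 3)
  step 6: ref 4 -> HIT, frames=[4,2,1] (faults so far: 3)
  step 7: ref 3 -> FAULT, evict 1, frames=[4,2,3] (faults so far: 4)
  step 8: ref 2 -> HIT, frames=[4,2,3] (faults so far: 4)
  step 9: ref 4 -> HIT, frames=[4,2,3] (faults so far: 4)
  step 10: ref 2 -> HIT, frames=[4,2,3] (faults so far: 4)
  step 11: ref 2 -> HIT, frames=[4,2,3] (faults so far: 4)
  step 12: ref 4 -> HIT, frames=[4,2,3] (faults so far: 4)
  step 13: ref 4 -> HIT, frames=[4,2,3] (faults so far: 4)
  step 14: ref 2 -> HIT, frames=[4,2,3] (faults so far: 4)
  step 15: ref 4 -> HIT, frames=[4,2,3] (faults so far: 4)
  Optimal total faults: 4

Answer: 6 5 4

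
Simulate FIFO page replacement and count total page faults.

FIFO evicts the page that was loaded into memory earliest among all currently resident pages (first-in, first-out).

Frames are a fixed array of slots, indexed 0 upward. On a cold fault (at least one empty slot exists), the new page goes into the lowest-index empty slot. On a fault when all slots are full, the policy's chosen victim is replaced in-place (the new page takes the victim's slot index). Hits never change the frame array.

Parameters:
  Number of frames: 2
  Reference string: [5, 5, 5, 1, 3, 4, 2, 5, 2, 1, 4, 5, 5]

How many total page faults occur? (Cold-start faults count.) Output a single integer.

Answer: 9

Derivation:
Step 0: ref 5 → FAULT, frames=[5,-]
Step 1: ref 5 → HIT, frames=[5,-]
Step 2: ref 5 → HIT, frames=[5,-]
Step 3: ref 1 → FAULT, frames=[5,1]
Step 4: ref 3 → FAULT (evict 5), frames=[3,1]
Step 5: ref 4 → FAULT (evict 1), frames=[3,4]
Step 6: ref 2 → FAULT (evict 3), frames=[2,4]
Step 7: ref 5 → FAULT (evict 4), frames=[2,5]
Step 8: ref 2 → HIT, frames=[2,5]
Step 9: ref 1 → FAULT (evict 2), frames=[1,5]
Step 10: ref 4 → FAULT (evict 5), frames=[1,4]
Step 11: ref 5 → FAULT (evict 1), frames=[5,4]
Step 12: ref 5 → HIT, frames=[5,4]
Total faults: 9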